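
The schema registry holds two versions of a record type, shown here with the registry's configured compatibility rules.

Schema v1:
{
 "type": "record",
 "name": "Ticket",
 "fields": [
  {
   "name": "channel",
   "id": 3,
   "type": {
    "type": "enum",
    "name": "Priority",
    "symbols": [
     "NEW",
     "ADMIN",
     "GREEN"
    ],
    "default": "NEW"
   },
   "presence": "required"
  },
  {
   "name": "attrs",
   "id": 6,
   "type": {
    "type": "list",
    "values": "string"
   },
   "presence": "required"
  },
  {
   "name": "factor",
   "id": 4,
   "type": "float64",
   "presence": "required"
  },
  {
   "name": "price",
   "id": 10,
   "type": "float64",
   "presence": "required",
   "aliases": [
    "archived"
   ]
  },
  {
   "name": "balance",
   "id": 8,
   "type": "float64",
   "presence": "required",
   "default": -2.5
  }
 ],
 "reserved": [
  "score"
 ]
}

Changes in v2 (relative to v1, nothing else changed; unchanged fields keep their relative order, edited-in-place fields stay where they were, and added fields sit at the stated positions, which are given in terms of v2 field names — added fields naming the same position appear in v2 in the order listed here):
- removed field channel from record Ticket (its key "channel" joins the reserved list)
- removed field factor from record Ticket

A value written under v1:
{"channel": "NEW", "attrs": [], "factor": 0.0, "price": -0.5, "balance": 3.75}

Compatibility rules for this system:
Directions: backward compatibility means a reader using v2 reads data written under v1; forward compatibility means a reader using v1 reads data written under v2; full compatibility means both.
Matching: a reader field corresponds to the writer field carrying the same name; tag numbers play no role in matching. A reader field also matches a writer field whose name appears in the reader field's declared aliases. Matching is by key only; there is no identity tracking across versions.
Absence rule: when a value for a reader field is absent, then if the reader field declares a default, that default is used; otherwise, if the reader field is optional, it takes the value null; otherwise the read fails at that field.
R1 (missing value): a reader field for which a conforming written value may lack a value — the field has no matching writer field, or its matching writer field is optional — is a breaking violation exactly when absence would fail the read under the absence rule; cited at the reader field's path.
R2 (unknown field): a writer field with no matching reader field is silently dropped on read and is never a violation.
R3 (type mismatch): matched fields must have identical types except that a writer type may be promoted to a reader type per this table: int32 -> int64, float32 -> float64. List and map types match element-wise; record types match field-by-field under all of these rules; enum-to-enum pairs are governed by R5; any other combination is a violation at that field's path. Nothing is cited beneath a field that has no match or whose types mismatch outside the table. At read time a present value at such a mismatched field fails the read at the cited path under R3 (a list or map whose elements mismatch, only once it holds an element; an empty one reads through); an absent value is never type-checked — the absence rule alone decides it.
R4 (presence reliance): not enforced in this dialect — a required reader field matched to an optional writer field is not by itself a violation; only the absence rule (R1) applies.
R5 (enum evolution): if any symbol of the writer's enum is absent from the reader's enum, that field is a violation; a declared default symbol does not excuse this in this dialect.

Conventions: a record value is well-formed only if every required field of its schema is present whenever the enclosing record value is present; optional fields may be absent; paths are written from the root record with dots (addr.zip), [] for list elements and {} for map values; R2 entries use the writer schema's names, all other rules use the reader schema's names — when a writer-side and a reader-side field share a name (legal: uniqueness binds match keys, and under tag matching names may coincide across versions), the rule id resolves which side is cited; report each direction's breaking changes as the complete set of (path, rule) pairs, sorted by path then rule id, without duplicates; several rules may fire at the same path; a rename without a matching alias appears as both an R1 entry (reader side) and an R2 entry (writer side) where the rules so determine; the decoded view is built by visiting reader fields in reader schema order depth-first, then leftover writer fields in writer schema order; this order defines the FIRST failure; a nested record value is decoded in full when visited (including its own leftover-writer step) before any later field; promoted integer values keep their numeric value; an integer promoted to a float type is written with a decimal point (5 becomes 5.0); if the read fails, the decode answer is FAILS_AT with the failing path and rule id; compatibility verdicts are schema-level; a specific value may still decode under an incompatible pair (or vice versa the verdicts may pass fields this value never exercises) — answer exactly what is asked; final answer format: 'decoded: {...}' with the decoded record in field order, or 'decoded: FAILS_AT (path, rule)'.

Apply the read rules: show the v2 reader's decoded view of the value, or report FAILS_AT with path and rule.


decoded: {"attrs": [], "price": -0.5, "balance": 3.75}

each type pair in Ticket: writer, then reader
decoding the Ticket value with the v2 reader:
  attrs := []
  price := -0.5
  balance := 3.75
  writer channel: unmatched, discarded
  writer factor: unmatched, discarded
  => decoded: {"attrs": [], "price": -0.5, "balance": 3.75}


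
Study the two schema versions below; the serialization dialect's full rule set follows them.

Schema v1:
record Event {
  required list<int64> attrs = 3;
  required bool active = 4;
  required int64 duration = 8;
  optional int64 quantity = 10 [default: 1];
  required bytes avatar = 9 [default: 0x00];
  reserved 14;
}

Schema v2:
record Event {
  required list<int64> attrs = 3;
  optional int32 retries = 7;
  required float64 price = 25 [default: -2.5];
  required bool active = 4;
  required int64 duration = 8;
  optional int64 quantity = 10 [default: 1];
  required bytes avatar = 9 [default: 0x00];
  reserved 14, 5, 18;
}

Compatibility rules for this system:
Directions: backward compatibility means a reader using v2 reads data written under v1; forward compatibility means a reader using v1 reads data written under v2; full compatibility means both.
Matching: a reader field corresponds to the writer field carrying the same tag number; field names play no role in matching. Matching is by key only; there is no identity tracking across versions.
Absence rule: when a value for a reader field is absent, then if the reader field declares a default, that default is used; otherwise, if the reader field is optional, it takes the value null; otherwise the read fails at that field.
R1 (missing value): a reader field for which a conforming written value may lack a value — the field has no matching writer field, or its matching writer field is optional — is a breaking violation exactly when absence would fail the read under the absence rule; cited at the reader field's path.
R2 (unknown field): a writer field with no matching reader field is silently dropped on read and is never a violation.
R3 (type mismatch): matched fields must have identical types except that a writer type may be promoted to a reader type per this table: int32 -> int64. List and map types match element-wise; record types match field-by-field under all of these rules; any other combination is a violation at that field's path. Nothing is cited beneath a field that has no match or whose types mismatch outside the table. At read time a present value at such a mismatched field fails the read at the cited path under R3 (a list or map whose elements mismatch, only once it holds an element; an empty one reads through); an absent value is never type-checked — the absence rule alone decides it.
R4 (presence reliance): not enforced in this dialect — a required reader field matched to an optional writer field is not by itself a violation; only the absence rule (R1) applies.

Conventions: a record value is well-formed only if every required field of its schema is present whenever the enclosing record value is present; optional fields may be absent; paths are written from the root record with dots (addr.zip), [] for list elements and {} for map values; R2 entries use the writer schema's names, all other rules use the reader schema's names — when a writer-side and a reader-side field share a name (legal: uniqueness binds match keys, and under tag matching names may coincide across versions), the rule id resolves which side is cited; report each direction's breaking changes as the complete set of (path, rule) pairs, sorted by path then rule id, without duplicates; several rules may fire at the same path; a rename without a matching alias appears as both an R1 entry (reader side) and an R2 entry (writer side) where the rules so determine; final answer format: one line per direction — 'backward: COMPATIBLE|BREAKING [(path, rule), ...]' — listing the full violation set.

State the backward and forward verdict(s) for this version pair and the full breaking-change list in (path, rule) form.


each type pair in Event: writer, then reader
backward analysis of Event with v2 as reader and v1 as writer:
  attrs: list<int64> -> list<int64>, writer required; from attrs
  retries: no writer-side match
  price: no writer-side match
  active: bool -> bool, writer required; from active
  duration: int64 -> int64, writer required; from duration
  quantity: int64 -> int64, writer optional; from quantity
  avatar: bytes -> bytes, writer required; from avatar
  => backward: COMPATIBLE
forward analysis of Event with v1 as reader and v2 as writer:
  attrs: list<int64> -> list<int64>, writer required; from attrs
  active: bool -> bool, writer required; from active
  duration: int64 -> int64, writer required; from duration
  quantity: int64 -> int64, writer optional; from quantity
  avatar: bytes -> bytes, writer required; from avatar
  writer field retries has no reader counterpart
  writer field price has no reader counterpart
  => forward: COMPATIBLE

backward: COMPATIBLE []; forward: COMPATIBLE []


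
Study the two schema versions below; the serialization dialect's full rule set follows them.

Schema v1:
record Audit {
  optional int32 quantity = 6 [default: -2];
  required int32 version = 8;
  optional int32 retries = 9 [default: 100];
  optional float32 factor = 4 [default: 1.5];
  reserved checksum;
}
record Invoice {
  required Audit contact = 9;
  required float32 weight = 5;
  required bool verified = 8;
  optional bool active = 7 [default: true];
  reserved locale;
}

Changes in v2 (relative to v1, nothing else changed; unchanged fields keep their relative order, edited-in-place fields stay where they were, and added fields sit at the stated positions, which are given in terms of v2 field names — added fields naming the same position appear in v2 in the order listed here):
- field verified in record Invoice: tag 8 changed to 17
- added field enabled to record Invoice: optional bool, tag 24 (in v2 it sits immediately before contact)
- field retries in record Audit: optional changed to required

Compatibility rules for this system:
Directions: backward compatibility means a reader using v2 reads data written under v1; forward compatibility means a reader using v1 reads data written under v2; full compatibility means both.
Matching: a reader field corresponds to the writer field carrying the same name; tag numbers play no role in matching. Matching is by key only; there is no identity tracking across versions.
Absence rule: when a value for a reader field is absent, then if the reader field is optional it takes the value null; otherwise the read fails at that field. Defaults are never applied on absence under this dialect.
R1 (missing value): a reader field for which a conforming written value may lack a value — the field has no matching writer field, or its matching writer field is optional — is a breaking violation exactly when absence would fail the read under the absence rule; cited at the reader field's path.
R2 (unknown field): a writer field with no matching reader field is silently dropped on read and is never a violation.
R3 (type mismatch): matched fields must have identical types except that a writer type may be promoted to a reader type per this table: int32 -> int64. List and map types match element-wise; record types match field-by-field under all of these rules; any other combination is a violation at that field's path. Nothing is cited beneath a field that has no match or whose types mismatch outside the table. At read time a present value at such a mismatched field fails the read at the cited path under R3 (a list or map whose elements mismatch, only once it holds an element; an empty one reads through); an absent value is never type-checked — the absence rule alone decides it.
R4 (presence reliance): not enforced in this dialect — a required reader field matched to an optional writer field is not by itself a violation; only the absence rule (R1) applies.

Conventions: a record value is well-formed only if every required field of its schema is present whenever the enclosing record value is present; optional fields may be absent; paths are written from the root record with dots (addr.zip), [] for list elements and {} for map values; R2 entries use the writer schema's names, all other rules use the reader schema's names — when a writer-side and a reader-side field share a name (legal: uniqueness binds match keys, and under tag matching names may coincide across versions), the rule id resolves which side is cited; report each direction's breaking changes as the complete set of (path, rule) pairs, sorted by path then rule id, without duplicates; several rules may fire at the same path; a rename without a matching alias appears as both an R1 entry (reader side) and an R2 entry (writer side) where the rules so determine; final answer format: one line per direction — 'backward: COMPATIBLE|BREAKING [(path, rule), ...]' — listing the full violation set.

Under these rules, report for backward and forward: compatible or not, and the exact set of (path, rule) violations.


backward: BREAKING [(contact.retries, R1)]; forward: COMPATIBLE []

each type pair in Invoice: writer, then reader
backward on Invoice — v2 reading data written by v1:
  no writer field matches reader enabled
  contact: paired with writer contact (Audit -> Audit; writer required)
  weight: paired with writer weight (float32 -> float32; writer required)
  verified: paired with writer verified (bool -> bool; writer required)
  active: paired with writer active (bool -> bool; writer optional)
  contact.quantity: paired with writer contact.quantity (int32 -> int32; writer optional)
  contact.version: paired with writer contact.version (int32 -> int32; writer required)
  contact.retries: paired with writer contact.retries (int32 -> int32; writer optional)
  contact.factor: paired with writer contact.factor (float32 -> float32; writer optional)
  rule R1 violated at contact.retries
  => 1 violation(s): backward is BREAKING for Invoice
forward on Invoice — v1 reading data written by v2:
  contact: paired with writer contact (Audit -> Audit; writer required)
  weight: paired with writer weight (float32 -> float32; writer required)
  verified: paired with writer verified (bool -> bool; writer required)
  active: paired with writer active (bool -> bool; writer optional)
  writer enabled: unknown to reader
  contact.quantity: paired with writer contact.quantity (int32 -> int32; writer optional)
  contact.version: paired with writer contact.version (int32 -> int32; writer required)
  contact.retries: paired with writer contact.retries (int32 -> int32; writer required)
  contact.factor: paired with writer contact.factor (float32 -> float32; writer optional)
  nothing fires on Invoice: forward is COMPATIBLE


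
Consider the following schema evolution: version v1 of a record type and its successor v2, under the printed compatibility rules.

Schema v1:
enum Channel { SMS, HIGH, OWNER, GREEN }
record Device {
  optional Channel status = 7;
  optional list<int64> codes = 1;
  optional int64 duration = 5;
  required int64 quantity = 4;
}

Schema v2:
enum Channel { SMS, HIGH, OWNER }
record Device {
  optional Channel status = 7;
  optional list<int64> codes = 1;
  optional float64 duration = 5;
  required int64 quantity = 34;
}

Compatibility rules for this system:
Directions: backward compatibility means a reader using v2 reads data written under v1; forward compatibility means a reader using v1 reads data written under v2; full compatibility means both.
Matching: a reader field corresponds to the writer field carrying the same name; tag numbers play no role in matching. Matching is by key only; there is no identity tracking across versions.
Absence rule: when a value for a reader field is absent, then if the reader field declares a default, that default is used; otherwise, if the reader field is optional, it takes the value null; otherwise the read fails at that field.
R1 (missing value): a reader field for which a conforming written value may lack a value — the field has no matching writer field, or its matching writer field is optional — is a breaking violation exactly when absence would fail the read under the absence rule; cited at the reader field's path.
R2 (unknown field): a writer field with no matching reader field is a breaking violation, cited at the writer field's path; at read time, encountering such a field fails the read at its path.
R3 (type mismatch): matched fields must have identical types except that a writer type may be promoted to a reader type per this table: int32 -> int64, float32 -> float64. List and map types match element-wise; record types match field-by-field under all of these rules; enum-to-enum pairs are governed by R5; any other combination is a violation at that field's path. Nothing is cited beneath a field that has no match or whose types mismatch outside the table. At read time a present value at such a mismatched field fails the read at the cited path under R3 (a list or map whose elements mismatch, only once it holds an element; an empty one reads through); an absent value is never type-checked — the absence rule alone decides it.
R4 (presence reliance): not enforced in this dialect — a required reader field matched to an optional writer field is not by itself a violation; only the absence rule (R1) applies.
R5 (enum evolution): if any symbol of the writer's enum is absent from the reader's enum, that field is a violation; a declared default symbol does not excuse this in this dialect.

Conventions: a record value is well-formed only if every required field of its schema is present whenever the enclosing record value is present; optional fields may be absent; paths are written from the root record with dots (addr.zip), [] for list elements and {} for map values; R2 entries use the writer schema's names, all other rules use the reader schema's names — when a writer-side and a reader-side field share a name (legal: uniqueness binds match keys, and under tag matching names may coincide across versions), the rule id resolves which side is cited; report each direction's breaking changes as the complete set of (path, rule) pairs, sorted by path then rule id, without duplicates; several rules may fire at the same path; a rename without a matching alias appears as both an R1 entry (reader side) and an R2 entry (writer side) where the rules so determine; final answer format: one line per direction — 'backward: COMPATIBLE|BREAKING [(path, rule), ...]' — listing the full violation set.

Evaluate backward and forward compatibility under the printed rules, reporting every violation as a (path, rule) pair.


backward: BREAKING [(duration, R3), (status, R5)]; forward: BREAKING [(duration, R3)]

arrows below run writer -> reader for Device
backward on Device — v2 reading data written by v1:
  status: Channel -> Channel, writer optional; from status
  codes: list<int64> -> list<int64>, writer optional; from codes
  duration: int64 -> float64, writer optional; from duration
  quantity: int64 -> int64, writer required; from quantity
  rule R3 violated at duration
  rule R5 violated at status
  => backward verdict for Device: BREAKING, 2 violation(s)
forward on Device — v1 reading data written by v2:
  status: Channel -> Channel, writer optional; from status
  codes: list<int64> -> list<int64>, writer optional; from codes
  duration: float64 -> int64, writer optional; from duration
  quantity: int64 -> int64, writer required; from quantity
  rule R3 violated at duration
  => forward verdict for Device: BREAKING, 1 violation(s)


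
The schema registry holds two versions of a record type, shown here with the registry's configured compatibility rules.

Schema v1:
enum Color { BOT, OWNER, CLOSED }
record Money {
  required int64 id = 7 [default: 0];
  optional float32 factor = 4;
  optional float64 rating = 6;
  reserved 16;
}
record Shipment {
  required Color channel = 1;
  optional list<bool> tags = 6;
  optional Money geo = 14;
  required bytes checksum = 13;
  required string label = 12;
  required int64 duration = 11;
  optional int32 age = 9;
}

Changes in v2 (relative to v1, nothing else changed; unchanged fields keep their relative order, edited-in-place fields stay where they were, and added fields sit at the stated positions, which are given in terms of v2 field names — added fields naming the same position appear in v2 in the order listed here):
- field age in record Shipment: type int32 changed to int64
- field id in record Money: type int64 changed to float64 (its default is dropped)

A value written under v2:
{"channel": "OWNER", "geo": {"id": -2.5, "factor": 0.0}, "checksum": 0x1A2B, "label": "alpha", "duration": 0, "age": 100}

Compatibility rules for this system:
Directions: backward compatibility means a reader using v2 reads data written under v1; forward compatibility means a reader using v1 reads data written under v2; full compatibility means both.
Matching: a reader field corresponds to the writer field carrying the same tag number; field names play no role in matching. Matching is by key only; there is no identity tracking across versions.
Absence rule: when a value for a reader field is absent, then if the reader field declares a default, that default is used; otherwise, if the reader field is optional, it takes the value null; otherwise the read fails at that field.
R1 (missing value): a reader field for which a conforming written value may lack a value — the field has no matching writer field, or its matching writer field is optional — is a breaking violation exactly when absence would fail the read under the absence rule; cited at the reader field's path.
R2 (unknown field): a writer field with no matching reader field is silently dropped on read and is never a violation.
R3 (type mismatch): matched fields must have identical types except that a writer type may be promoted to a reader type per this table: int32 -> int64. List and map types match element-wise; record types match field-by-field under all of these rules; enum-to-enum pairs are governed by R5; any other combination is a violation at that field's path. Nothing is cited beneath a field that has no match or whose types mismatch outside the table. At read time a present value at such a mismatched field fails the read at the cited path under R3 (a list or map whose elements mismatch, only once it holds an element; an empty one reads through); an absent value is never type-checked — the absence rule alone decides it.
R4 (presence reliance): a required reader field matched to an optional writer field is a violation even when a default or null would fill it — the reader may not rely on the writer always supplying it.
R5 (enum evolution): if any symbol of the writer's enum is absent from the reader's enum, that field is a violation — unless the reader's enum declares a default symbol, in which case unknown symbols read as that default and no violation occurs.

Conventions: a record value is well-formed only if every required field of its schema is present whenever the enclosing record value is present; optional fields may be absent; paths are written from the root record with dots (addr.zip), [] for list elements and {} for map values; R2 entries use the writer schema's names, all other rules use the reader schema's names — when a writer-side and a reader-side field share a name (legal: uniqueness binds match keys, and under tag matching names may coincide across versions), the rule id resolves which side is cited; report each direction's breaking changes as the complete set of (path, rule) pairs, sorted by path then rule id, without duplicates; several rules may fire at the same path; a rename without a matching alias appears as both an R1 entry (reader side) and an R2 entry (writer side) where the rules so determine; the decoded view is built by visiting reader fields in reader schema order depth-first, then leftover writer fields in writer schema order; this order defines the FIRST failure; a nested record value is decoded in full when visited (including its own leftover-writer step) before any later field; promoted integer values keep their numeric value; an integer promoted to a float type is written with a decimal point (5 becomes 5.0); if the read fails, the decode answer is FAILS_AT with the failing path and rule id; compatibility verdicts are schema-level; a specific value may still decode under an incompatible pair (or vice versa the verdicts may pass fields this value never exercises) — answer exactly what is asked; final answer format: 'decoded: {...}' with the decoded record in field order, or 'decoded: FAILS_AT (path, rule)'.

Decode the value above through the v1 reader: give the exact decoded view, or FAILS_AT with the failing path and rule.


arrows below run writer -> reader for Shipment
migrating the Shipment value to v1:
  channel := "OWNER"
  tags := null (not supplied -> null)
  read fails at geo.id under R3
  => FAILS_AT (geo.id, R3)
the rest of the Shipment diff is inert for this question:
  field age in record Shipment: type int32 changed to int64 -> shifts the Shipment verdicts, not this decode

decoded: FAILS_AT (geo.id, R3)


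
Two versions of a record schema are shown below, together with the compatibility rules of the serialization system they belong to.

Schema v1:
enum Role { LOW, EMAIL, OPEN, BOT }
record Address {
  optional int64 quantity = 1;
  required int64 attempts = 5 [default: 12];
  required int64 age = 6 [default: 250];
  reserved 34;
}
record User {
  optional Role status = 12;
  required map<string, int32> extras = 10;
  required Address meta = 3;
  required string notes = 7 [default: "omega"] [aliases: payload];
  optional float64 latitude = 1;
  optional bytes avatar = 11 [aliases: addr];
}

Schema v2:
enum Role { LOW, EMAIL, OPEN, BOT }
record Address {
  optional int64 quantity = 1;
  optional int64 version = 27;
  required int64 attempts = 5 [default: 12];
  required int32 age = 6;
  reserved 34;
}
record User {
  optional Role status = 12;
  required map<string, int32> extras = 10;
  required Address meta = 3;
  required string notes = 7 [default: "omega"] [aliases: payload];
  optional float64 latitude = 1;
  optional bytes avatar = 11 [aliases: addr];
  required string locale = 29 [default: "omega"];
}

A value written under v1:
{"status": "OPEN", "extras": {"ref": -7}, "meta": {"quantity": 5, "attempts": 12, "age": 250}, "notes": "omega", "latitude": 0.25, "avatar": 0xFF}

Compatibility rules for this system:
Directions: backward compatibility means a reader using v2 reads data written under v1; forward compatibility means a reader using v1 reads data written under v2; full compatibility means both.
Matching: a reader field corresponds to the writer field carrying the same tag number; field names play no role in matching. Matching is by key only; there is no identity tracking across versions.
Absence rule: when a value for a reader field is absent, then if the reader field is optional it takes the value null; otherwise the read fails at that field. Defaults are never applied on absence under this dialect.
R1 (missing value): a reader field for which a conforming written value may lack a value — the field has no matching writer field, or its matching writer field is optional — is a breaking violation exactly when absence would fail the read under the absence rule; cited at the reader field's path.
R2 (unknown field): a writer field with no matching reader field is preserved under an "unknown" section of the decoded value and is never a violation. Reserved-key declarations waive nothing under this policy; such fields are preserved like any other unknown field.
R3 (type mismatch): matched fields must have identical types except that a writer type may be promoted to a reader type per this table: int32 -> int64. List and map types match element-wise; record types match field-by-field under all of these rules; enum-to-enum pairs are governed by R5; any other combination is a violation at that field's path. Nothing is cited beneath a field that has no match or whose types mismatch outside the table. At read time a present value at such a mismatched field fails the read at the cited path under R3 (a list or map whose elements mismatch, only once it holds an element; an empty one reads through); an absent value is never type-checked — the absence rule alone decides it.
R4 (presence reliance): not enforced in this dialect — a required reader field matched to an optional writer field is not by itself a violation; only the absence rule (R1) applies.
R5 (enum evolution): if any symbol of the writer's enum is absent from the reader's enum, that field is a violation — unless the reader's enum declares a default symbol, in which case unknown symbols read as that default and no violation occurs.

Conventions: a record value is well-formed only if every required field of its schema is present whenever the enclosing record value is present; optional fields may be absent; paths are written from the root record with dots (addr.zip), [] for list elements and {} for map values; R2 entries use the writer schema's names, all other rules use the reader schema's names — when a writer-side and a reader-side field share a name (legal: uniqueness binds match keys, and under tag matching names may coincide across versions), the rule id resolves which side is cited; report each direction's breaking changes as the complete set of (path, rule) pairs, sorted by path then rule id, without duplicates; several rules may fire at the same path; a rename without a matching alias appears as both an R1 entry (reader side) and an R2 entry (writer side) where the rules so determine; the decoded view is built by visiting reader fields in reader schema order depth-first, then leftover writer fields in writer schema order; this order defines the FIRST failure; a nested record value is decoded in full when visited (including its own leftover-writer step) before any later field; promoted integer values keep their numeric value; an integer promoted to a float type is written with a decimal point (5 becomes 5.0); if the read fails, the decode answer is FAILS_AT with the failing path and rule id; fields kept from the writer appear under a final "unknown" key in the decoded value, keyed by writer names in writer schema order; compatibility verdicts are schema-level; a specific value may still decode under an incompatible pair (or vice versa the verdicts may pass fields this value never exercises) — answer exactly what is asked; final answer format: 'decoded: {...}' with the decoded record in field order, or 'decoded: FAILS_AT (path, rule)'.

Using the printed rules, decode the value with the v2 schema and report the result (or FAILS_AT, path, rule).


the writer's type comes first in each User pair
migrating the User value to v2:
  status := "OPEN"
  extras := {"ref": -7}
  meta.quantity := 5
  meta.version := null (absent, optional -> null)
  meta.attempts := 12
  read fails at meta.age under R3
  => FAILS_AT (meta.age, R3)
ruling out the remaining User differences:
  added field locale to record User: required string, tag 29, default "omega" (in v2 it sits last) -> shifts the User verdicts, not this decode
  added field version to record Address: optional int64, tag 27 (in v2 it sits immediately before attempts) -> triggers nothing under the printed rules; the User answer is the same either way

decoded: FAILS_AT (meta.age, R3)


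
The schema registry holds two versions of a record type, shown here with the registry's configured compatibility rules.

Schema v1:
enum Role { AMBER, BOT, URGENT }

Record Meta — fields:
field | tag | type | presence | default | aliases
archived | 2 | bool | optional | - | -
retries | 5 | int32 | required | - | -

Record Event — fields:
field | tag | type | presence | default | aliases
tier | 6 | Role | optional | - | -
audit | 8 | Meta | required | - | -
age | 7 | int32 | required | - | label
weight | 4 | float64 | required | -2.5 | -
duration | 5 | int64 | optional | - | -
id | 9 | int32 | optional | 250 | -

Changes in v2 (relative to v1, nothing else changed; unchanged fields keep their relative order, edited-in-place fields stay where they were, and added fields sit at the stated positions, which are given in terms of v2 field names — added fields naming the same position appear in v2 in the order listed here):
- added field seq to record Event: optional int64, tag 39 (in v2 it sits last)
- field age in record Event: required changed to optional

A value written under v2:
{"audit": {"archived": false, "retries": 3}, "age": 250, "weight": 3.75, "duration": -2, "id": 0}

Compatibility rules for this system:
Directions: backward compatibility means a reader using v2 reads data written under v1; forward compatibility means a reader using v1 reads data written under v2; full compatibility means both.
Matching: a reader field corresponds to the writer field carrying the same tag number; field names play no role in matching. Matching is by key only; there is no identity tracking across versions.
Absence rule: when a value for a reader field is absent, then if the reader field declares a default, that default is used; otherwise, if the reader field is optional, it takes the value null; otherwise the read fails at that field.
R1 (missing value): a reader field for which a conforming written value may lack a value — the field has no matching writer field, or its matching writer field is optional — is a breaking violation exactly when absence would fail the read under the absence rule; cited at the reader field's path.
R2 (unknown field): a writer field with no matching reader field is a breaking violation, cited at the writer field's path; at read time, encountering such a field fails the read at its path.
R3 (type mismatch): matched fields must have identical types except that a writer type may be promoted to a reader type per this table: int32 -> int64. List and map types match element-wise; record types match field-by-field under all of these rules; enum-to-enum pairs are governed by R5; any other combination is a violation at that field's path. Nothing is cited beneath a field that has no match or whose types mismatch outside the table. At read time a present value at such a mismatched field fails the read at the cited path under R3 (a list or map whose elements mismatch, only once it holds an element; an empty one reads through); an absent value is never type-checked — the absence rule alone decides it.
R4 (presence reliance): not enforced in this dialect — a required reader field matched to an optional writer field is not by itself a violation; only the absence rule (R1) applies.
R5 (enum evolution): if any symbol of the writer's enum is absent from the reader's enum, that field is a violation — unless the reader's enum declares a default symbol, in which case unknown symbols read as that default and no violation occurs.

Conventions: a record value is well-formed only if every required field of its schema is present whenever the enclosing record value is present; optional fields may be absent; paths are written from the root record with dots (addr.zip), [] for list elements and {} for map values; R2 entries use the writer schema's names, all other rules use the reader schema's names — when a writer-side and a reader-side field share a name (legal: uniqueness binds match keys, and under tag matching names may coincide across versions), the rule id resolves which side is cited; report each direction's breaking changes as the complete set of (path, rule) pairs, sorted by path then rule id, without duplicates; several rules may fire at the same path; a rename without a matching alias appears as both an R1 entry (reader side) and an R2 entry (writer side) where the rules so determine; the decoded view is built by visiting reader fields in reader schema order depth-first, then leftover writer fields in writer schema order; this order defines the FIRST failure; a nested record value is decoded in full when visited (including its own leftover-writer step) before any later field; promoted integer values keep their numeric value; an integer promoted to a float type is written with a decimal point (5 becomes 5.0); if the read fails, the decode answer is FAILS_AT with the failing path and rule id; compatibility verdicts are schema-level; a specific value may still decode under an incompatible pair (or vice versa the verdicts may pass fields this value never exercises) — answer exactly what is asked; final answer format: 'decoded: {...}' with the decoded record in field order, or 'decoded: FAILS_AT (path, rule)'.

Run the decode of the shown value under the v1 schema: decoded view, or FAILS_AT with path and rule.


decoded: {"tier": null, "audit": {"archived": false, "retries": 3}, "age": 250, "weight": 3.75, "duration": -2, "id": 0}

in Event below, arrows point writer -> reader
decoding the Event value with the v1 reader:
  tier := null (absent, optional -> null)
  audit.archived := false
  audit.retries := 3
  age := 250
  weight := 3.75
  duration := -2
  id := 0
  => decoded: {"tier": null, "audit": {"archived": false, "retries": 3}, "age": 250, "weight": 3.75, "duration": -2, "id": 0}
checking off the Event differences that do not matter here:
  added field seq to record Event: optional int64, tag 39 (in v2 it sits last) -> schema-level compatibility only; this Event value's decode is unchanged
  field age in record Event: required changed to optional -> schema-level compatibility only; this Event value's decode is unchanged


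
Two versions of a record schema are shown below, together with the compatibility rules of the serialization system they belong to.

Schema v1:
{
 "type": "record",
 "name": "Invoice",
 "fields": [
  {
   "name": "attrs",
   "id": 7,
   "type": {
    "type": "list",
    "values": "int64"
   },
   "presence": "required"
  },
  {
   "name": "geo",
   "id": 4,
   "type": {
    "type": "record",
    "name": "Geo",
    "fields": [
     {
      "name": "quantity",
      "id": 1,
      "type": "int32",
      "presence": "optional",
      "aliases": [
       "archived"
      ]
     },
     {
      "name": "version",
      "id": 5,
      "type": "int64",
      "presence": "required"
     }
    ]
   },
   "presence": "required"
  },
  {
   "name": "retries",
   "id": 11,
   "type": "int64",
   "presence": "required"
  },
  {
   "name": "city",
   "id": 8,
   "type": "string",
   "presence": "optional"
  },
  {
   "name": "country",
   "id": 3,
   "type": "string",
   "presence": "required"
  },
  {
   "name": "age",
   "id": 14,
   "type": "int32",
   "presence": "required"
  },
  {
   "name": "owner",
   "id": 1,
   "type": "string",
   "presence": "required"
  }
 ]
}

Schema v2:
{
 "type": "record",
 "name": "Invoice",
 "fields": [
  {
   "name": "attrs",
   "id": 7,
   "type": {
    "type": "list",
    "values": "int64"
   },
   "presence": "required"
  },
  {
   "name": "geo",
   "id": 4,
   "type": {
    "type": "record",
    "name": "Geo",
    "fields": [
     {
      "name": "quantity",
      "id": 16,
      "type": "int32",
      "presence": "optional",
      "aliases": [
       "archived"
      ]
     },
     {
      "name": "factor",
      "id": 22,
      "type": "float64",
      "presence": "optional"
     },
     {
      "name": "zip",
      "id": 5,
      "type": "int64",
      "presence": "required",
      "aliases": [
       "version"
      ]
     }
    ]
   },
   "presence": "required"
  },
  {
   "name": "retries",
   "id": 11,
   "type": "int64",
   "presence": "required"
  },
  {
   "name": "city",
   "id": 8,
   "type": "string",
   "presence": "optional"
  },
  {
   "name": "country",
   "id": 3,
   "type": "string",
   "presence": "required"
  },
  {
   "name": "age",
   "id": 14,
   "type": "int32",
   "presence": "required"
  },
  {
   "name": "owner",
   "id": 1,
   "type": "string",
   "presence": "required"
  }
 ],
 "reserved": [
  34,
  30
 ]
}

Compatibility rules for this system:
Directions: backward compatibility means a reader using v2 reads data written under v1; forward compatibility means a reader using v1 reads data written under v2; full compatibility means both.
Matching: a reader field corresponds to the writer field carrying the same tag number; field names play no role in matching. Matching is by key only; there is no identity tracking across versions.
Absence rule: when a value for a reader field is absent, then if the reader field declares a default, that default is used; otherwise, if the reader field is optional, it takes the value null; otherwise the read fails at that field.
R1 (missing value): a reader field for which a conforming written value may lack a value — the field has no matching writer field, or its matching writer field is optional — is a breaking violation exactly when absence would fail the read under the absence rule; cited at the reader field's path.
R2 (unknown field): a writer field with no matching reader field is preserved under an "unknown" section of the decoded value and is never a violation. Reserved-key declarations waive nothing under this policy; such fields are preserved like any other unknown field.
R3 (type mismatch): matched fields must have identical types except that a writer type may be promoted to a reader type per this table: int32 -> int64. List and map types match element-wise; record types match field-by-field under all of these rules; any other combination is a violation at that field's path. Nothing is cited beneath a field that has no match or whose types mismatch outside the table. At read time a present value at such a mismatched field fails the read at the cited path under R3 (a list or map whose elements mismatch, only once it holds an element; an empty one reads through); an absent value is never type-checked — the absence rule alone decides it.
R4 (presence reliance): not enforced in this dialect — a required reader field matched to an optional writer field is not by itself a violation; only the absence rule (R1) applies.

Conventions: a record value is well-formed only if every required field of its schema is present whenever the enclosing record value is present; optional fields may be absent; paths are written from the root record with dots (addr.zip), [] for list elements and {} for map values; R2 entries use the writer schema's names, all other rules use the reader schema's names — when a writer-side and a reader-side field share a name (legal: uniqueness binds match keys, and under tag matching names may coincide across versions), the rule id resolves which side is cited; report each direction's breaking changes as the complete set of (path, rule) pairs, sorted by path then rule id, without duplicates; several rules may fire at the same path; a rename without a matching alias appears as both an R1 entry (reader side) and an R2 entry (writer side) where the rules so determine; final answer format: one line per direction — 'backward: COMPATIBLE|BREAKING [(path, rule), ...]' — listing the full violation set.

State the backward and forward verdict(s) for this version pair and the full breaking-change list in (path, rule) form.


backward: COMPATIBLE []; forward: COMPATIBLE []

each type pair in Invoice: writer, then reader
backward on Invoice — v2 reading data written by v1:
  writer required, list<int64> -> list<int64>: reader attrs maps from writer attrs
  writer required, Geo -> Geo: reader geo maps from writer geo
  writer required, int64 -> int64: reader retries maps from writer retries
  writer optional, string -> string: reader city maps from writer city
  writer required, string -> string: reader country maps from writer country
  writer required, int32 -> int32: reader age maps from writer age
  writer required, string -> string: reader owner maps from writer owner
  geo.quantity has no writer counterpart
  geo.factor has no writer counterpart
  writer required, int64 -> int64: reader geo.zip maps from writer geo.version
  leftover writer field: geo.quantity
  => backward verdict for Invoice: COMPATIBLE, no violations
forward on Invoice — v1 reading data written by v2:
  writer required, list<int64> -> list<int64>: reader attrs maps from writer attrs
  writer required, Geo -> Geo: reader geo maps from writer geo
  writer required, int64 -> int64: reader retries maps from writer retries
  writer optional, string -> string: reader city maps from writer city
  writer required, string -> string: reader country maps from writer country
  writer required, int32 -> int32: reader age maps from writer age
  writer required, string -> string: reader owner maps from writer owner
  geo.quantity has no writer counterpart
  writer required, int64 -> int64: reader geo.version maps from writer geo.zip
  leftover writer field: geo.quantity
  leftover writer field: geo.factor
  => forward verdict for Invoice: COMPATIBLE, no violations
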